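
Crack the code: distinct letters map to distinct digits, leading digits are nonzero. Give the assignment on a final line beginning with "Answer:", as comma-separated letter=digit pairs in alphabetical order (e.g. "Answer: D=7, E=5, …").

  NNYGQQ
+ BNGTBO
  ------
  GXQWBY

Step 1. [col 1: Q + O ≡ Y (mod 10)] no forcing yet in column 1 (carry-in 0); Y=3 is free and consistent — try it ⇒ Y=3.
Step 2. [col 1: Q + O ≡ Y (mod 10)] no forcing yet in column 1 (carry-in 0); O=4 is free and consistent — try it. So O=4.
Step 3. [col 1: Q + O ≡ Y (mod 10)] column 1 reads Q+O+carry(0)=Y with O=4, Y=3; with digits 3,4 already taken and all letters distinct, the only value for Q is 9, so Q=9.
Step 4. [col 2: Q + B ≡ B (mod 10)] several values work for B in column 2 (Q + B ≡ B (mod 10), carry-in 1); try B=5, so B=5.
Step 5. [col 3: G + T ≡ W (mod 10)] several values work for T in column 3 (G + T ≡ W (mod 10), carry-in 1); try T=0, so T=0.
Step 6. [col 3: G + T ≡ W (mod 10)] W=7 is one option consistent with column 3 (G + T ≡ W (mod 10), carry-in 1) — take it, so W=7.
Step 7. [col 3: G + T ≡ W (mod 10)] column 3 reads G+T+carry(1)=W with T=0, W=7; with digits 0,3,4,5,7,9 already taken and all letters distinct, the only value for G is 6 ⇒ G=6.
Step 8. [col 5: N + N ≡ X (mod 10)] column 5: given nothing yet, carry-in 0, and digits 0,3,4,5,6,7,9 already taken and all letters distinct, N+N≡X (mod 10) forces N=1, so N=1.
Step 9. [col 5: N + N ≡ X (mod 10)] column 5 reads N+N+carry(0)=X with N=1; with digits 0,1,3,4,5,6,7,9 already taken and all letters distinct, the only value for X is 2, so X=2.

Answer: B=5, G=6, N=1, O=4, Q=9, T=0, W=7, X=2, Y=3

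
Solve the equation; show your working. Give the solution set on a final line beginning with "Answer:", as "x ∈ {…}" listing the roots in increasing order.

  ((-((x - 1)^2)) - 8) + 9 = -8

Step 1. [((-((x - 1)^2)) - 8) + 9 = -8] peel the +9: subtract 9 from each side. So sub: (-((x - 1)^2)) - 8 = -17.
Step 2. [(-((x - 1)^2)) - 8 = -17] -8 is outermost — add 8 both sides. So sub: -((x - 1)^2) = -9.
Step 3. [-((x - 1)^2) = -9] flip signs both sides. So neg: (x - 1)^2 = 9.
Step 4. [(x - 1)^2 = 9] 9 ≥ 0, LHS is (·)² — take ±√ ⇒ sqrt: x - 1 = 3 or -3.
Step 5. [x - 1 = 3 or -3] add 1: x sits inside (… - 1). So sub: x = 4 or -2.

Answer: x ∈ {-2, 4}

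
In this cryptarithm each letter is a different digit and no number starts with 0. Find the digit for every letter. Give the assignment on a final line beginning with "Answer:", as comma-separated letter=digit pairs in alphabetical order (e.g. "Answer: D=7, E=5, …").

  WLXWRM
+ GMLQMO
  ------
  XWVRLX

Step 1. [col 1: M + O ≡ X (mod 10)] X=9 is one option consistent with column 1 (M + O ≡ X (mod 10), carry-in 0) — take it, so X=9.
Step 2. [col 1: M + O ≡ X (mod 10)] no forcing yet in column 1 (carry-in 0); O=6 is free and consistent — try it, so O=6.
Step 3. [col 1: M + O ≡ X (mod 10)] in column 1 we have M+O≡X with carry-in 0; given O=6, X=9 and digits 6,9 already taken and all letters distinct, that pins M to 3. So M=3.
Step 4. [col 2: R + M ≡ L (mod 10)] no forcing yet in column 2 (carry-in 0); R=8 is free and consistent — try it. So R=8.
Step 5. [col 2: R + M ≡ L (mod 10)] in column 2 we have R+M≡L with carry-in 0; given R=8, M=3 and digits 3,6,8,9 already taken and all letters distinct, that pins L to 1. So L=1.
Step 6. [col 3: W + Q ≡ R (mod 10)] W=5 is one option consistent with column 3 (W + Q ≡ R (mod 10), carry-in 1) — take it. So W=5.
Step 7. [col 3: W + Q ≡ R (mod 10)] column 3: given W=5, R=8, carry-in 1, and digits 1,3,5,6,8,9 already taken and all letters distinct, W+Q≡R (mod 10) forces Q=2. So Q=2.
Step 8. [col 4: X + L ≡ V (mod 10)] column 4: given X=9, L=1, carry-in 0, and digits 1,2,3,5,6,8,9 already taken and all letters distinct, X+L≡V (mod 10) forces V=0. So V=0.
Step 9. [col 6: W + G ≡ X (mod 10)] in column 6 we have W+G≡X with carry-in 0; given W=5, X=9 and digits 0,1,2,3,5,6,8,9 already taken and all letters distinct, that pins G to 4 ⇒ G=4.

Answer: G=4, L=1, M=3, O=6, Q=2, R=8, V=0, W=5, X=9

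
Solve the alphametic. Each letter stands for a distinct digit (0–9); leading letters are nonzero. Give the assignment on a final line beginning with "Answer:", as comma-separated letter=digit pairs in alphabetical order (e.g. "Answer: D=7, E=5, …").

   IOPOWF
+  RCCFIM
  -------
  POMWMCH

Step 1. [col 1: F + M ≡ H (mod 10)] column 1 (F + M ≡ H (mod 10), carry-in 0) doesn't pin F yet; pick F=9 and continue ⇒ F=9.
Step 2. [col 1: F + M ≡ H (mod 10)] H=2 is one option consistent with column 1 (F + M ≡ H (mod 10), carry-in 0) — take it. So H=2.
Step 3. [P] P is the leading digit of a 7-digit sum of two 6-digit numbers; the final carry is exactly 1. So P=1.
Step 4. [col 1: F + M ≡ H (mod 10)] from column 1 (F=9, H=2, carry-in 0, digits 1,2,9 already taken and all letters distinct): M must equal 3. So M=3.
Step 5. [col 2: W + I ≡ C (mod 10)] several values work for C in column 2 (W + I ≡ C (mod 10), carry-in 1); try C=8, so C=8.
Step 6. [col 2: W + I ≡ C (mod 10)] several values work for W in column 2 (W + I ≡ C (mod 10), carry-in 1); try W=0 ⇒ W=0.
Step 7. [col 2: W + I ≡ C (mod 10)] column 2 reads W+I+carry(1)=C with W=0, C=8; with digits 0,1,2,3,8,9 already taken and all letters distinct, the only value for I is 7. So I=7.
Step 8. [col 3: O + F ≡ M (mod 10)] column 3 reads O+F+carry(0)=M with F=9, M=3; with digits 0,1,2,3,7,8,9 already taken and all letters distinct, the only value for O is 4. So O=4.
Step 9. [col 6: I + R ≡ O (mod 10)] column 6 reads I+R+carry(1)=O with I=7, O=4; with digits 0,1,2,3,4,7,8,9 already taken and all letters distinct, the only value for R is 6, so R=6.

Answer: C=8, F=9, H=2, I=7, M=3, O=4, P=1, R=6, W=0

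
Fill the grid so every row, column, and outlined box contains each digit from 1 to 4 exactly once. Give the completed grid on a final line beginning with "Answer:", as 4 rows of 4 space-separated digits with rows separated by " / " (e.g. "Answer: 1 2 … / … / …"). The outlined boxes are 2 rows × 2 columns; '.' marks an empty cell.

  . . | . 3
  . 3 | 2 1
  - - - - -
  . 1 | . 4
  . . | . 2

Step 1. [r2c1∈{4}] only 4 remains possible at r2c1. So r2c1=4.
Step 2. [r3c1∈{2,3}] 2 has one home in row 3: r3c1, so r3c1=2.
Step 3. [r3c3∈{3}] only 3 remains possible at r3c3 ⇒ r3c3=3.
Step 4. [r1c3∈{4}] r1c3 has the single candidate 4. So r1c3=4.
Step 5. [r4c2∈{4}] only 4 remains possible at r4c2. So r4c2=4.
Step 6. [r1c2∈{2}] only 2 remains possible at r1c2. So r1c2=2.
Step 7. [r1c1∈{1}] r1c1's peers cover all but 1 ⇒ r1c1=1.
Step 8. [r4c3∈{1}] only 1 remains possible at r4c3 ⇒ r4c3=1.
Step 9. [r4c1∈{3}] r4c1 is down to just 3, so r4c1=3.

Answer: 1 2 4 3 / 4 3 2 1 / 2 1 3 4 / 3 4 1 2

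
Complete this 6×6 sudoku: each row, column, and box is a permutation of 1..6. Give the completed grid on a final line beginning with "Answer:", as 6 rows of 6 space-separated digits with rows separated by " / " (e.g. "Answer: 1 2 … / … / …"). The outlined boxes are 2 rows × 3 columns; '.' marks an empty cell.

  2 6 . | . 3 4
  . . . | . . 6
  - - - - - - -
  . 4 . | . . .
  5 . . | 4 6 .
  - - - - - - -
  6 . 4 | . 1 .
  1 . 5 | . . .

Step 1. [r3c1∈{3}] nothing but 3 survives at r3c1, so r3c1=3.
Step 2. [r1c3∈{1}] r1c3 is down to just 1, so r1c3=1.
Step 3. [r1c4∈{5}] only 5 remains possible at r1c4. So r1c4=5.
Step 4. [r4c6∈{1,2,3}] r4c6 is the only open cell in row 4 admitting 3, so r4c6=3.
Step 5. [r6c6∈{2}] r6c6 is down to just 2 ⇒ r6c6=2.
Step 6. [r6c2∈{3}] only 3 remains possible at r6c2. So r6c2=3.
Step 7. [r3c6∈{1,5}] across col 6, 1 lands solely at r3c6, so r3c6=1.
Step 8. [r3c4∈{2}] r3c4's peers cover all but 2. So r3c4=2.
Step 9. [r5c2∈{2}] r5c2 has the single candidate 2, so r5c2=2.
Step 10. [r6c5∈{4}] r6c5 is down to just 4 ⇒ r6c5=4.
Step 11. [r2c5∈{2}] r2c5's peers cover all but 2 ⇒ r2c5=2.
Step 12. [r3c3∈{6}] r3c3 has the single candidate 6, so r3c3=6.
Step 13. [r2c3∈{3}] r2c3 is down to just 3 ⇒ r2c3=3.
Step 14. [r2c4∈{1}] nothing but 1 survives at r2c4. So r2c4=1.
Step 15. [r6c4∈{6}] only 6 remains possible at r6c4, so r6c4=6.
Step 16. [r4c2∈{1}] r4c2 has the single candidate 1. So r4c2=1.
Step 17. [r3c5∈{5}] nothing but 5 survives at r3c5. So r3c5=5.
Step 18. [r5c4∈{3}] r5c4's peers cover all but 3 ⇒ r5c4=3.
Step 19. [r2c1∈{4}] r2c1's peers cover all but 4 ⇒ r2c1=4.
Step 20. [r5c6∈{5}] r5c6 is down to just 5. So r5c6=5.
Step 21. [r2c2∈{5}] r2c2 is down to just 5, so r2c2=5.
Step 22. [r4c3∈{2}] r4c3 has the single candidate 2. So r4c3=2.

Answer: 2 6 1 5 3 4 / 4 5 3 1 2 6 / 3 4 6 2 5 1 / 5 1 2 4 6 3 / 6 2 4 3 1 5 / 1 3 5 6 4 2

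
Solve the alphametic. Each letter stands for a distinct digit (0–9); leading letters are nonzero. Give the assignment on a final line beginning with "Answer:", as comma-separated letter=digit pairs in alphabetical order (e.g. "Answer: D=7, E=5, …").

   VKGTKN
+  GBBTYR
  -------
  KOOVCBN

Step 1. [col 1: N + R ≡ N (mod 10)] column 1 reads N+R+carry(0)=N with nothing yet; with all letters distinct, none taken yet, the only value for R is 0 ⇒ R=0.
Step 2. [col 1: N + R ≡ N (mod 10)] no forcing yet in column 1 (carry-in 0); N=7 is free and consistent — try it ⇒ N=7.
Step 3. [col 2: K + Y ≡ B (mod 10)] several values work for K in column 2 (K + Y ≡ B (mod 10), carry-in 0); try K=1, so K=1.
Step 4. [col 2: K + Y ≡ B (mod 10)] no forcing yet in column 2 (carry-in 0); B=3 is free and consistent — try it. So B=3.
Step 5. [col 2: K + Y ≡ B (mod 10)] from column 2 (K=1, B=3, carry-in 0, digits 0,1,3,7 already taken and all letters distinct): Y must equal 2, so Y=2.
Step 6. [col 3: T + T ≡ C (mod 10)] T=8 is one option consistent with column 3 (T + T ≡ C (mod 10), carry-in 0) — take it, so T=8.
Step 7. [col 3: T + T ≡ C (mod 10)] column 3 reads T+T+carry(0)=C with T=8; with digits 0,1,2,3,7,8 already taken and all letters distinct, the only value for C is 6. So C=6.
Step 8. [col 4: G + B ≡ V (mod 10)] column 4 reads G+B+carry(1)=V with B=3; with digits 0,1,2,3,6,7,8 already taken and all letters distinct, the only value for V is 9, so V=9.
Step 9. [col 4: G + B ≡ V (mod 10)] column 4: given B=3, V=9, carry-in 1, and digits 0,1,2,3,6,7,8,9 already taken and all letters distinct, G+B≡V (mod 10) forces G=5. So G=5.
Step 10. [col 5: K + B ≡ O (mod 10)] column 5: given K=1, B=3, carry-in 0, and digits 0,1,2,3,5,6,7,8,9 already taken and all letters distinct, K+B≡O (mod 10) forces O=4. So O=4.

Answer: B=3, C=6, G=5, K=1, N=7, O=4, R=0, T=8, V=9, Y=2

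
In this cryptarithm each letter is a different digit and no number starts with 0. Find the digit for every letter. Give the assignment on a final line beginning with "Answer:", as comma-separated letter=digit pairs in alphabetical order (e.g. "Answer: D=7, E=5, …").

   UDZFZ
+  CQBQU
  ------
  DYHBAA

Step 1. [col 1: Z + U ≡ A (mod 10)] A=2 is one option consistent with column 1 (Z + U ≡ A (mod 10), carry-in 0) — take it ⇒ A=2.
Step 2. [col 1: Z + U ≡ A (mod 10)] U=3 is one option consistent with column 1 (Z + U ≡ A (mod 10), carry-in 0) — take it ⇒ U=3.
Step 3. [D] D is the leading digit of a 6-digit sum of two 5-digit numbers; the final carry is exactly 1. So D=1.
Step 4. [col 1: Z + U ≡ A (mod 10)] column 1 reads Z+U+carry(0)=A with U=3, A=2; with digits 1,2,3 already taken and all letters distinct, the only value for Z is 9, so Z=9.
Step 5. [col 2: F + Q ≡ A (mod 10)] several values work for Q in column 2 (F + Q ≡ A (mod 10), carry-in 1); try Q=6. So Q=6.
Step 6. [col 2: F + Q ≡ A (mod 10)] column 2: given Q=6, A=2, carry-in 1, and digits 1,2,3,6,9 already taken and all letters distinct, F+Q≡A (mod 10) forces F=5 ⇒ F=5.
Step 7. [col 3: Z + B ≡ B (mod 10)] several values work for B in column 3 (Z + B ≡ B (mod 10), carry-in 1); try B=4 ⇒ B=4.
Step 8. [col 4: D + Q ≡ H (mod 10)] in column 4 we have D+Q≡H with carry-in 1; given D=1, Q=6 and digits 1,2,3,4,5,6,9 already taken and all letters distinct, that pins H to 8, so H=8.
Step 9. [col 5: U + C ≡ Y (mod 10)] in column 5 we have U+C≡Y with carry-in 0; given U=3 and digits 1,2,3,4,5,6,8,9 already taken and all letters distinct, that pins Y to 0. So Y=0.
Step 10. [col 5: U + C ≡ Y (mod 10)] column 5 reads U+C+carry(0)=Y with U=3, Y=0; with digits 0,1,2,3,4,5,6,8,9 already taken and all letters distinct, the only value for C is 7 ⇒ C=7.

Answer: A=2, B=4, C=7, D=1, F=5, H=8, Q=6, U=3, Y=0, Z=9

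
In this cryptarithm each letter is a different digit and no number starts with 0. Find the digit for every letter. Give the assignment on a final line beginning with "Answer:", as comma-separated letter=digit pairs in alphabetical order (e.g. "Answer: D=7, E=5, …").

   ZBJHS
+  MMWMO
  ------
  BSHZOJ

Step 1. [col 1: S + O ≡ J (mod 10)] no forcing yet in column 1 (carry-in 0); O=3 is free and consistent — try it. So O=3.
Step 2. [col 1: S + O ≡ J (mod 10)] no forcing yet in column 1 (carry-in 0); S=5 is free and consistent — try it. So S=5.
Step 3. [col 1: S + O ≡ J (mod 10)] in column 1 we have S+O≡J with carry-in 0; given S=5, O=3 and digits 3,5 already taken and all letters distinct, that pins J to 8. So J=8.
Step 4. [col 2: H + M ≡ O (mod 10)] column 2 (H + M ≡ O (mod 10), carry-in 0) doesn't pin H yet; pick H=7 and continue. So H=7.
Step 5. [B] B is the leading digit of a 6-digit sum of two 5-digit numbers; the final carry is exactly 1, so B=1.
Step 6. [col 2: H + M ≡ O (mod 10)] column 2 reads H+M+carry(0)=O with H=7, O=3; with digits 1,3,5,7,8 already taken and all letters distinct, the only value for M is 6, so M=6.
Step 7. [col 3: J + W ≡ Z (mod 10)] column 3 reads J+W+carry(1)=Z with J=8; with digits 1,3,5,6,7,8 already taken and all letters distinct, the only value for Z is 9 ⇒ Z=9.
Step 8. [col 3: J + W ≡ Z (mod 10)] column 3 reads J+W+carry(1)=Z with J=8, Z=9; with digits 1,3,5,6,7,8,9 already taken and all letters distinct, the only value for W is 0 ⇒ W=0.

Answer: B=1, H=7, J=8, M=6, O=3, S=5, W=0, Z=9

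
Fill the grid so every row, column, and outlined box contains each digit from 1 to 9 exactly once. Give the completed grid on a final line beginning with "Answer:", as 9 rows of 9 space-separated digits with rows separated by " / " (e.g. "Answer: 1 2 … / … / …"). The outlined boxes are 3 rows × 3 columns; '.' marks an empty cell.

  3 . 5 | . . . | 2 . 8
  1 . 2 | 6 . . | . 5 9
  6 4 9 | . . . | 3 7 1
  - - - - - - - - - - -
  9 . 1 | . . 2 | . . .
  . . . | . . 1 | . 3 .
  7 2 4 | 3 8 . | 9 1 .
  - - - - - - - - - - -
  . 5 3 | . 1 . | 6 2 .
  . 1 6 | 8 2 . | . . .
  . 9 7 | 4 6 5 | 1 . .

Step 1. [r2c7∈{4}] nothing but 4 survives at r2c7, so r2c7=4.
Step 2. [r6c9∈{5,6}] r6c9 is the only open cell in row 6 admitting 5, so r6c9=5.
Step 3. [r8c6∈{3,7,9}] box 8 places 3 nowhere but r8c6 ⇒ r8c6=3.
Step 4. [r2c2∈{7,8}] box 1 places 8 nowhere but r2c2 ⇒ r2c2=8.
Step 5. [r2c6∈{7}] r2c6 is down to just 7 ⇒ r2c6=7.
Step 6. [r7c4∈{7,9}] box 8 places 7 nowhere but r7c4. So r7c4=7.
Step 7. [r7c9∈{4}] r7c9's peers cover all but 4 ⇒ r7c9=4.
Step 8. [r5c5∈{4,5,7,9}] 4 has one home in row 5: r5c5, so r5c5=4.
Step 9. [r4c5∈{5,7}] r4c5 is the only open cell in col 5 admitting 7. So r4c5=7.
Step 10. [r4c9∈{6}] r4c9 is down to just 6 ⇒ r4c9=6.
Step 11. [r7c1∈{8}] r7c1's peers cover all but 8. So r7c1=8.
Step 12. [r4c7∈{8}] r4c7 is down to just 8, so r4c7=8.
Step 13. [r5c4∈{5,9}] across row 5, 9 lands solely at r5c4, so r5c4=9.
Step 14. [r5c7∈{7}] only 7 remains possible at r5c7. So r5c7=7.
Step 15. [r1c6∈{4,9}] 4 has one home in row 1: r1c6. So r1c6=4.
Step 16. [r4c4∈{5}] nothing but 5 survives at r4c4. So r4c4=5.
Step 17. [r8c9∈{7}] r8c9's peers cover all but 7, so r8c9=7.
Step 18. [r5c1∈{5}] r5c1's peers cover all but 5 ⇒ r5c1=5.
Step 19. [r5c3∈{8}] only 8 remains possible at r5c3, so r5c3=8.
Step 20. [r3c6∈{8}] nothing but 8 survives at r3c6, so r3c6=8.
Step 21. [r2c5∈{3}] only 3 remains possible at r2c5, so r2c5=3.
Step 22. [r4c2∈{3}] r4c2's peers cover all but 3 ⇒ r4c2=3.
Step 23. [r1c5∈{9}] r1c5 is down to just 9 ⇒ r1c5=9.
Step 24. [r3c5∈{5}] r3c5's peers cover all but 5 ⇒ r3c5=5.
Step 25. [r8c7∈{5}] only 5 remains possible at r8c7 ⇒ r8c7=5.
Step 26. [r8c1∈{4}] nothing but 4 survives at r8c1 ⇒ r8c1=4.
Step 27. [r1c4∈{1}] r1c4 is down to just 1 ⇒ r1c4=1.
Step 28. [r3c4∈{2}] r3c4 is down to just 2 ⇒ r3c4=2.
Step 29. [r9c8∈{8}] r9c8 has the single candidate 8, so r9c8=8.
Step 30. [r5c9∈{2}] r5c9's peers cover all but 2. So r5c9=2.
Step 31. [r4c8∈{4}] r4c8's peers cover all but 4 ⇒ r4c8=4.
Step 32. [r7c6∈{9}] r7c6 has the single candidate 9, so r7c6=9.
Step 33. [r6c6∈{6}] nothing but 6 survives at r6c6. So r6c6=6.
Step 34. [r9c1∈{2}] r9c1 has the single candidate 2 ⇒ r9c1=2.
Step 35. [r1c2∈{7}] r1c2's peers cover all but 7 ⇒ r1c2=7.
Step 36. [r1c8∈{6}] r1c8 is down to just 6. So r1c8=6.
Step 37. [r9c9∈{3}] r9c9's peers cover all but 3. So r9c9=3.
Step 38. [r8c8∈{9}] r8c8 has the single candidate 9, so r8c8=9.
Step 39. [r5c2∈{6}] r5c2 is down to just 6 ⇒ r5c2=6.

Answer: 3 7 5 1 9 4 2 6 8 / 1 8 2 6 3 7 4 5 9 / 6 4 9 2 5 8 3 7 1 / 9 3 1 5 7 2 8 4 6 / 5 6 8 9 4 1 7 3 2 / 7 2 4 3 8 6 9 1 5 / 8 5 3 7 1 9 6 2 4 / 4 1 6 8 2 3 5 9 7 / 2 9 7 4 6 5 1 8 3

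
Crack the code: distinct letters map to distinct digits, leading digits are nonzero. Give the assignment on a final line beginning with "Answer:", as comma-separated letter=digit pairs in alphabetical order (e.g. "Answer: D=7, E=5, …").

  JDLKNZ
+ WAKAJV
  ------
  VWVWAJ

Step 1. [col 1: Z + V ≡ J (mod 10)] column 1 (Z + V ≡ J (mod 10), carry-in 0) doesn't pin Z yet; pick Z=3 and continue, so Z=3.
Step 2. [col 1: Z + V ≡ J (mod 10)] no forcing yet in column 1 (carry-in 0); J=2 is free and consistent — try it ⇒ J=2.
Step 3. [col 1: Z + V ≡ J (mod 10)] in column 1 we have Z+V≡J with carry-in 0; given Z=3, J=2 and digits 2,3 already taken and all letters distinct, that pins V to 9. So V=9.
Step 4. [col 2: N + J ≡ A (mod 10)] A=1 is one option consistent with column 2 (N + J ≡ A (mod 10), carry-in 1) — take it ⇒ A=1.
Step 5. [col 2: N + J ≡ A (mod 10)] column 2 reads N+J+carry(1)=A with J=2, A=1; with digits 1,2,3,9 already taken and all letters distinct, the only value for N is 8, so N=8.
Step 6. [col 3: K + A ≡ W (mod 10)] several values work for K in column 3 (K + A ≡ W (mod 10), carry-in 1); try K=5 ⇒ K=5.
Step 7. [col 3: K + A ≡ W (mod 10)] column 3: given K=5, A=1, carry-in 1, and digits 1,2,3,5,8,9 already taken and all letters distinct, K+A≡W (mod 10) forces W=7. So W=7.
Step 8. [col 4: L + K ≡ V (mod 10)] column 4 reads L+K+carry(0)=V with K=5, V=9; with digits 1,2,3,5,7,8,9 already taken and all letters distinct, the only value for L is 4 ⇒ L=4.
Step 9. [col 5: D + A ≡ W (mod 10)] in column 5 we have D+A≡W with carry-in 0; given A=1, W=7 and digits 1,2,3,4,5,7,8,9 already taken and all letters distinct, that pins D to 6. So D=6.

Answer: A=1, D=6, J=2, K=5, L=4, N=8, V=9, W=7, Z=3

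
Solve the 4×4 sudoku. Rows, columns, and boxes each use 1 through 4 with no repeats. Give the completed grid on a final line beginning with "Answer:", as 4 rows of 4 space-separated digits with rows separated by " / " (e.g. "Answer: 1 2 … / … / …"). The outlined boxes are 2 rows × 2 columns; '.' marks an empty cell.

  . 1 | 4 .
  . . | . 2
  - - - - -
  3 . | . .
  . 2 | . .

Step 1. [r4c1∈{1,4}] col 1 places 1 nowhere but r4c1 ⇒ r4c1=1.
Step 2. [r4c3∈{3}] r4c3 is down to just 3 ⇒ r4c3=3.
Step 3. [r3c2∈{4}] r3c2's peers cover all but 4 ⇒ r3c2=4.
Step 4. [r2c3∈{1}] r2c3 has the single candidate 1 ⇒ r2c3=1.
Step 5. [r3c4∈{1}] only 1 remains possible at r3c4 ⇒ r3c4=1.
Step 6. [r2c1∈{4}] only 4 remains possible at r2c1 ⇒ r2c1=4.
Step 7. [r4c4∈{4}] nothing but 4 survives at r4c4. So r4c4=4.
Step 8. [r3c3∈{2}] r3c3 is down to just 2 ⇒ r3c3=2.
Step 9. [r1c1∈{2}] r1c1's peers cover all but 2. So r1c1=2.
Step 10. [r2c2∈{3}] nothing but 3 survives at r2c2 ⇒ r2c2=3.
Step 11. [r1c4∈{3}] r1c4's peers cover all but 3 ⇒ r1c4=3.

Answer: 2 1 4 3 / 4 3 1 2 / 3 4 2 1 / 1 2 3 4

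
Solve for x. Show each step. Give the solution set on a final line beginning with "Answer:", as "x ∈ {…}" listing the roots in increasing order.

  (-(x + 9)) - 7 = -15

Step 1. [(-(x + 9)) - 7 = -15] add 7: x sits inside (… - 7) ⇒ sub: -(x + 9) = -8.
Step 2. [-(x + 9) = -8] leading − — multiply by −1, so neg: x + 9 = 8.
Step 3. [x + 9 = 8] the outer +9 inverts by subtracting 9 ⇒ sub: x = -1.

Answer: x ∈ {-1}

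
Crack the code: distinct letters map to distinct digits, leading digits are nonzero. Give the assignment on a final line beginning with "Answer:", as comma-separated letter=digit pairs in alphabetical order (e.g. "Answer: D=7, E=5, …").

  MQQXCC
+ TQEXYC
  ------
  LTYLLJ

Step 1. [col 1: C + C ≡ J (mod 10)] J=0 is one option consistent with column 1 (C + C ≡ J (mod 10), carry-in 0) — take it, so J=0.
Step 2. [col 1: C + C ≡ J (mod 10)] column 1: given J=0, carry-in 0, and digits 0 already taken and all letters distinct, C+C≡J (mod 10) forces C=5. So C=5.
Step 3. [col 2: C + Y ≡ L (mod 10)] several values work for Y in column 2 (C + Y ≡ L (mod 10), carry-in 1); try Y=2, so Y=2.
Step 4. [col 2: C + Y ≡ L (mod 10)] in column 2 we have C+Y≡L with carry-in 1; given C=5, Y=2 and digits 0,2,5 already taken and all letters distinct, that pins L to 8 ⇒ L=8.
Step 5. [col 3: X + X ≡ L (mod 10)] X=4 is one option consistent with column 3 (X + X ≡ L (mod 10), carry-in 0) — take it ⇒ X=4.
Step 6. [col 4: Q + E ≡ Y (mod 10)] Q=3 is one option consistent with column 4 (Q + E ≡ Y (mod 10), carry-in 0) — take it. So Q=3.
Step 7. [col 4: Q + E ≡ Y (mod 10)] from column 4 (Q=3, Y=2, carry-in 0, digits 0,2,3,4,5,8 already taken and all letters distinct): E must equal 9, so E=9.
Step 8. [col 5: Q + Q ≡ T (mod 10)] from column 5 (Q=3, carry-in 1, digits 0,2,3,4,5,8,9 already taken and all letters distinct): T must equal 7 ⇒ T=7.
Step 9. [col 6: M + T ≡ L (mod 10)] from column 6 (T=7, L=8, carry-in 0, digits 0,2,3,4,5,7,8,9 already taken and all letters distinct): M must equal 1, so M=1.

Answer: C=5, E=9, J=0, L=8, M=1, Q=3, T=7, X=4, Y=2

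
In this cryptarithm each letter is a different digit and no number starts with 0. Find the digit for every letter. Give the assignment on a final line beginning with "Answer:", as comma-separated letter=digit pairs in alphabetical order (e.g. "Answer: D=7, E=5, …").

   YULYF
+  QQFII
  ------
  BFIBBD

Step 1. [B] adding two 5-digit numbers gives at most 5+1 digits, and here it does — B is that final carry and must be 1. So B=1.
Step 2. [col 1: F + I ≡ D (mod 10)] F=6 is one option consistent with column 1 (F + I ≡ D (mod 10), carry-in 0) — take it. So F=6.
Step 3. [col 1: F + I ≡ D (mod 10)] no forcing yet in column 1 (carry-in 0); I=3 is free and consistent — try it ⇒ I=3.
Step 4. [col 1: F + I ≡ D (mod 10)] in column 1 we have F+I≡D with carry-in 0; given F=6, I=3 and digits 1,3,6 already taken and all letters distinct, that pins D to 9, so D=9.
Step 5. [col 2: Y + I ≡ B (mod 10)] column 2 reads Y+I+carry(0)=B with I=3, B=1; with digits 1,3,6,9 already taken and all letters distinct, the only value for Y is 8 ⇒ Y=8.
Step 6. [col 3: L + F ≡ B (mod 10)] column 3 reads L+F+carry(1)=B with F=6, B=1; with digits 1,3,6,8,9 already taken and all letters distinct, the only value for L is 4 ⇒ L=4.
Step 7. [col 4: U + Q ≡ I (mod 10)] column 4 (U + Q ≡ I (mod 10), carry-in 1) doesn't pin U yet; pick U=5 and continue, so U=5.
Step 8. [col 4: U + Q ≡ I (mod 10)] in column 4 we have U+Q≡I with carry-in 1; given U=5, I=3 and digits 1,3,4,5,6,8,9 already taken and all letters distinct, that pins Q to 7 ⇒ Q=7.

Answer: B=1, D=9, F=6, I=3, L=4, Q=7, U=5, Y=8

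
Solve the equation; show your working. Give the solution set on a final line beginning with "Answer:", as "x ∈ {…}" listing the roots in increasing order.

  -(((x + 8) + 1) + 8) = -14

Step 1. [-(((x + 8) + 1) + 8) = -14] leading − — multiply by −1 ⇒ neg: ((x + 8) + 1) + 8 = 14.
Step 2. [((x + 8) + 1) + 8 = 14] 8 comes off first (subtract 8), so sub: (x + 8) + 1 = 6.
Step 3. [(x + 8) + 1 = 6] peel the +1: subtract 1 from each side, so sub: x + 8 = 5.
Step 4. [x + 8 = 5] 8 comes off first (subtract 8). So sub: x = -3.

Answer: x ∈ {-3}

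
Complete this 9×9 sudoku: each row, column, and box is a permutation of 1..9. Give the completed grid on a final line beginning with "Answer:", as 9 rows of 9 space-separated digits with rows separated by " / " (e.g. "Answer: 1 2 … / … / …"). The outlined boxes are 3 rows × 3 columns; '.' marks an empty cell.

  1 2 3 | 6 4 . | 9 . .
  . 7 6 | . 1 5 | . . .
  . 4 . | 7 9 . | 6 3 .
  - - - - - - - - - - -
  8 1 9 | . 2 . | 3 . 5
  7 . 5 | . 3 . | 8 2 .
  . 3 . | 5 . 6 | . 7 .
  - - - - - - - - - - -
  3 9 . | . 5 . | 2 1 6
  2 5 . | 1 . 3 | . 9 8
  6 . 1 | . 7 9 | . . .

Step 1. [r4c4∈{4}] nothing but 4 survives at r4c4, so r4c4=4.
Step 2. [r5c9∈{1,4,9}] row 5 places 4 nowhere but r5c9, so r5c9=4.
Step 3. [r1c6∈{8}] r1c6's peers cover all but 8. So r1c6=8.
Step 4. [r7c3∈{4,7,8}] in row 7, 7 fits only at r7c3, so r7c3=7.
Step 5. [r2c7∈{4}] only 4 remains possible at r2c7. So r2c7=4.
Step 6. [r3c9∈{1,2}] 1 has one home in row 3: r3c9. So r3c9=1.
Step 7. [r9c4∈{2,8}] r9c4 is the only open cell in row 9 admitting 2, so r9c4=2.
Step 8. [r1c8∈{5}] r1c8's peers cover all but 5 ⇒ r1c8=5.
Step 9. [r6c3∈{2,4}] 2 has one home in row 6: r6c3, so r6c3=2.
Step 10. [r9c9∈{3}] r9c9 has the single candidate 3 ⇒ r9c9=3.
Step 11. [r3c3∈{8}] r3c3 has the single candidate 8 ⇒ r3c3=8.
Step 12. [r3c6∈{2}] nothing but 2 survives at r3c6. So r3c6=2.
Step 13. [r9c2∈{8}] r9c2 is down to just 8 ⇒ r9c2=8.
Step 14. [r7c4∈{8}] nothing but 8 survives at r7c4, so r7c4=8.
Step 15. [r4c8∈{6}] only 6 remains possible at r4c8 ⇒ r4c8=6.
Step 16. [r6c9∈{9}] nothing but 9 survives at r6c9 ⇒ r6c9=9.
Step 17. [r2c8∈{8}] r2c8 is down to just 8, so r2c8=8.
Step 18. [r2c9∈{2}] only 2 remains possible at r2c9, so r2c9=2.
Step 19. [r6c7∈{1}] only 1 remains possible at r6c7, so r6c7=1.
Step 20. [r9c8∈{4}] r9c8 has the single candidate 4, so r9c8=4.
Step 21. [r7c6∈{4}] r7c6 is down to just 4. So r7c6=4.
Step 22. [r8c3∈{4}] nothing but 4 survives at r8c3, so r8c3=4.
Step 23. [r8c5∈{6}] only 6 remains possible at r8c5, so r8c5=6.
Step 24. [r2c4∈{3}] only 3 remains possible at r2c4, so r2c4=3.
Step 25. [r1c9∈{7}] r1c9's peers cover all but 7 ⇒ r1c9=7.
Step 26. [r5c4∈{9}] nothing but 9 survives at r5c4. So r5c4=9.
Step 27. [r5c6∈{1}] r5c6 has the single candidate 1, so r5c6=1.
Step 28. [r2c1∈{9}] nothing but 9 survives at r2c1 ⇒ r2c1=9.
Step 29. [r3c1∈{5}] r3c1 has the single candidate 5, so r3c1=5.
Step 30. [r5c2∈{6}] r5c2's peers cover all but 6, so r5c2=6.
Step 31. [r6c5∈{8}] r6c5's peers cover all but 8 ⇒ r6c5=8.
Step 32. [r6c1∈{4}] r6c1's peers cover all but 4, so r6c1=4.
Step 33. [r8c7∈{7}] r8c7 has the single candidate 7. So r8c7=7.
Step 34. [r9c7∈{5}] r9c7 is down to just 5. So r9c7=5.
Step 35. [r4c6∈{7}] r4c6 is down to just 7. So r4c6=7.

Answer: 1 2 3 6 4 8 9 5 7 / 9 7 6 3 1 5 4 8 2 / 5 4 8 7 9 2 6 3 1 / 8 1 9 4 2 7 3 6 5 / 7 6 5 9 3 1 8 2 4 / 4 3 2 5 8 6 1 7 9 / 3 9 7 8 5 4 2 1 6 / 2 5 4 1 6 3 7 9 8 / 6 8 1 2 7 9 5 4 3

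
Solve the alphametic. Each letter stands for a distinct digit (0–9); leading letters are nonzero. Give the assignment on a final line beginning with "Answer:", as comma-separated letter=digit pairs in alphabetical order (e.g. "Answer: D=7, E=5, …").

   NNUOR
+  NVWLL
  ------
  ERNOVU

Step 1. [E] the sum has 6 digits but both addends have 5; that extra leading digit E is the final carry, namely 1, so E=1.
Step 2. [col 1: R + L ≡ U (mod 10)] several values work for R in column 1 (R + L ≡ U (mod 10), carry-in 0); try R=3, so R=3.
Step 3. [col 1: R + L ≡ U (mod 10)] U=7 is one option consistent with column 1 (R + L ≡ U (mod 10), carry-in 0) — take it. So U=7.
Step 4. [col 1: R + L ≡ U (mod 10)] column 1 reads R+L+carry(0)=U with R=3, U=7; with digits 1,3,7 already taken and all letters distinct, the only value for L is 4 ⇒ L=4.
Step 5. [col 2: O + L ≡ V (mod 10)] no forcing yet in column 2 (carry-in 0); O=5 is free and consistent — try it, so O=5.
Step 6. [col 2: O + L ≡ V (mod 10)] column 2 reads O+L+carry(0)=V with O=5, L=4; with digits 1,3,4,5,7 already taken and all letters distinct, the only value for V is 9 ⇒ V=9.
Step 7. [col 3: U + W ≡ O (mod 10)] column 3: given U=7, O=5, carry-in 0, and digits 1,3,4,5,7,9 already taken and all letters distinct, U+W≡O (mod 10) forces W=8. So W=8.
Step 8. [col 4: N + V ≡ N (mod 10)] column 4 (N + V ≡ N (mod 10), carry-in 1) doesn't pin N yet; pick N=6 and continue, so N=6.

Answer: E=1, L=4, N=6, O=5, R=3, U=7, V=9, W=8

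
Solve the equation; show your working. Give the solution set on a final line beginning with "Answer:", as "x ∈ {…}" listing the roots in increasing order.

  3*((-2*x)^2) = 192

Step 1. [3*((-2*x)^2) = 192] divide by the outer 3 ⇒ div: (-2*x)^2 = 64.
Step 2. [(-2*x)^2 = 64] 64 ≥ 0, LHS is (·)² — take ±√. So sqrt: -2*x = 8 or -8.
Step 3. [-2*x = 8 or -8] leading coefficient -2: divide by -2. So div: x = -4 or 4.

Answer: x ∈ {-4, 4}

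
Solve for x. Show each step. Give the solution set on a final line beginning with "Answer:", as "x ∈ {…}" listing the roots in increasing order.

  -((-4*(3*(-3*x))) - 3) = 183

Step 1. [-((-4*(3*(-3*x))) - 3) = 183] leading − — multiply by −1, so neg: (-4*(3*(-3*x))) - 3 = -183.
Step 2. [(-4*(3*(-3*x))) - 3 = -183] 3 comes off first (add 3). So sub: -4*(3*(-3*x)) = -180.
Step 3. [-4*(3*(-3*x)) = -180] divide by the outer -4, so div: 3*(-3*x) = 45.
Step 4. [3*(-3*x) = 45] 3 out front; divide by 3 ⇒ div: -3*x = 15.
Step 5. [-3*x = 15] divide by the outer -3, so div: x = -5.

Answer: x ∈ {-5}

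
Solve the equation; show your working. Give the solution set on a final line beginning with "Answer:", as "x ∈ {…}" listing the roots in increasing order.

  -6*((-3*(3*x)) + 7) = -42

Step 1. [-6*((-3*(3*x)) + 7) = -42] leading coefficient -6: divide by -6, so div: (-3*(3*x)) + 7 = 7.
Step 2. [(-3*(3*x)) + 7 = 7] the outer +7 inverts by subtracting 7, so sub: -3*(3*x) = 0.
Step 3. [-3*(3*x) = 0] -3 out front; divide by -3, so div: 3*x = 0.
Step 4. [3*x = 0] 3 out front; divide by 3, so div: x = 0.

Answer: x ∈ {0}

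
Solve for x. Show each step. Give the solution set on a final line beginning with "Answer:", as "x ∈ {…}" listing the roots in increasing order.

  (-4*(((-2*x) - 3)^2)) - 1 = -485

Step 1. [(-4*(((-2*x) - 3)^2)) - 1 = -485] the outer -1 inverts by adding 1. So sub: -4*(((-2*x) - 3)^2) = -484.
Step 2. [-4*(((-2*x) - 3)^2) = -484] divide by the outer -4. So div: ((-2*x) - 3)^2 = 121.
Step 3. [((-2*x) - 3)^2 = 121] 121 ≥ 0, LHS is (·)² — take ±√. So sqrt: (-2*x) - 3 = 11 or -11.
Step 4. [(-2*x) - 3 = 11 or -11] add 3: x sits inside (… - 3). So sub: -2*x = 14 or -8.
Step 5. [-2*x = 14 or -8] LHS = -2·(…); ÷-2 both sides, so div: x = -7 or 4.

Answer: x ∈ {-7, 4}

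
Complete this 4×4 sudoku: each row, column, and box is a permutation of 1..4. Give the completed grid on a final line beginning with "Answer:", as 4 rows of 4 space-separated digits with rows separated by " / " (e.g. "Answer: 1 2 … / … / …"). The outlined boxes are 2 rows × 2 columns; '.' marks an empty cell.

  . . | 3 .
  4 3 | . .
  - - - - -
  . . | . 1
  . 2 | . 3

Step 1. [r3c3∈{2,4}] across row 3, 2 lands solely at r3c3, so r3c3=2.
Step 2. [r1c1∈{1,2}] col 1 places 2 nowhere but r1c1. So r1c1=2.
Step 3. [r1c4∈{4}] r1c4's peers cover all but 4, so r1c4=4.
Step 4. [r3c1∈{3}] r3c1 is down to just 3 ⇒ r3c1=3.
Step 5. [r4c3∈{4}] r4c3 is down to just 4 ⇒ r4c3=4.
Step 6. [r3c2∈{4}] r3c2 has the single candidate 4 ⇒ r3c2=4.
Step 7. [r2c4∈{2}] r2c4 has the single candidate 2, so r2c4=2.
Step 8. [r4c1∈{1}] only 1 remains possible at r4c1. So r4c1=1.
Step 9. [r2c3∈{1}] r2c3's peers cover all but 1 ⇒ r2c3=1.
Step 10. [r1c2∈{1}] r1c2 has the single candidate 1 ⇒ r1c2=1.

Answer: 2 1 3 4 / 4 3 1 2 / 3 4 2 1 / 1 2 4 3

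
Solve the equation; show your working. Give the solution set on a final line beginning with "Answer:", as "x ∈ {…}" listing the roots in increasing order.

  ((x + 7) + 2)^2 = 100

Step 1. [((x + 7) + 2)^2 = 100] LHS squared, RHS 100 ≥ 0: apply √ (±). So sqrt: (x + 7) + 2 = 10 or -10.
Step 2. [(x + 7) + 2 = 10 or -10] +2 is outermost — subtract 2 both sides. So sub: x + 7 = 8 or -12.
Step 3. [x + 7 = 8 or -12] +7 is outermost — subtract 7 both sides, so sub: x = 1 or -19.

Answer: x ∈ {-19, 1}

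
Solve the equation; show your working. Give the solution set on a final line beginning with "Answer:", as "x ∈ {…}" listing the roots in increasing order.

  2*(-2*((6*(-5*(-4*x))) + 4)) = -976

Step 1. [2*(-2*((6*(-5*(-4*x))) + 4)) = -976] LHS = 2·(…); ÷2 both sides ⇒ div: -2*((6*(-5*(-4*x))) + 4) = -488.
Step 2. [-2*((6*(-5*(-4*x))) + 4) = -488] leading coefficient -2: divide by -2. So div: (6*(-5*(-4*x))) + 4 = 244.
Step 3. [(6*(-5*(-4*x))) + 4 = 244] 4 comes off first (subtract 4) ⇒ sub: 6*(-5*(-4*x)) = 240.
Step 4. [6*(-5*(-4*x)) = 240] 6·(inner) — divide through by 6 ⇒ div: -5*(-4*x) = 40.
Step 5. [-5*(-4*x) = 40] leading coefficient -5: divide by -5 ⇒ div: -4*x = -8.
Step 6. [-4*x = -8] leading coefficient -4: divide by -4 ⇒ div: x = 2.

Answer: x ∈ {2}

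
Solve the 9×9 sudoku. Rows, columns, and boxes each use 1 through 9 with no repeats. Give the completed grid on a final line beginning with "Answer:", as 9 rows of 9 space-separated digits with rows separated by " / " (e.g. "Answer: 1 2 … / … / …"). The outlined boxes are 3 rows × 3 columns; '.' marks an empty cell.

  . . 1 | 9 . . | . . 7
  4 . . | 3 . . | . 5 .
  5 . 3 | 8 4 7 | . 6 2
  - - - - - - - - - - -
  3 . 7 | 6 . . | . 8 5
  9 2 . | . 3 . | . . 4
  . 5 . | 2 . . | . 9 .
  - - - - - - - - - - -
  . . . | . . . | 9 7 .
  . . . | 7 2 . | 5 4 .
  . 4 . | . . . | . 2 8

Step 1. [r4c2∈{1}] nothing but 1 survives at r4c2, so r4c2=1.
Step 2. [r5c8∈{1}] only 1 remains possible at r5c8 ⇒ r5c8=1.
Step 3. [r3c2∈{9}] only 9 remains possible at r3c2. So r3c2=9.
Step 4. [r5c4∈{5}] r5c4 has the single candidate 5 ⇒ r5c4=5.
Step 5. [r9c4∈{1}] r9c4's peers cover all but 1. So r9c4=1.
Step 6. [r5c6∈{8}] r5c6's peers cover all but 8, so r5c6=8.
Step 7. [r5c3∈{6}] r5c3's peers cover all but 6, so r5c3=6.
Step 8. [r7c5∈{5,6,8}] 8 has one home in col 5: r7c5. So r7c5=8.
Step 9. [r4c6∈{4,9}] r4c6 is the only open cell in row 4 admitting 4, so r4c6=4.
Step 10. [r6c1∈{8}] r6c1 is down to just 8, so r6c1=8.
Step 11. [r6c6∈{1}] nothing but 1 survives at r6c6, so r6c6=1.
Step 12. [r2c5∈{1,6}] r2c5 is the only open cell in col 5 admitting 1. So r2c5=1.
Step 13. [r2c7∈{8}] nothing but 8 survives at r2c7 ⇒ r2c7=8.
Step 14. [r2c3∈{2}] r2c3 has the single candidate 2. So r2c3=2.
Step 15. [r1c1∈{6}] r1c1 has the single candidate 6, so r1c1=6.
Step 16. [r9c5∈{5,6,9}] in col 5, 6 fits only at r9c5, so r9c5=6.
Step 17. [r9c7∈{3}] r9c7's peers cover all but 3. So r9c7=3.
Step 18. [r7c3∈{5}] nothing but 5 survives at r7c3 ⇒ r7c3=5.
Step 19. [r9c6∈{5,9}] in row 9, 5 fits only at r9c6 ⇒ r9c6=5.
Step 20. [r6c7∈{6,7}] col 7 places 6 nowhere but r6c7, so r6c7=6.
Step 21. [r7c6∈{3}] only 3 remains possible at r7c6. So r7c6=3.
Step 22. [r8c1∈{1}] nothing but 1 survives at r8c1. So r8c1=1.
Step 23. [r8c3∈{8,9}] r8c3 is the only open cell in col 3 admitting 8. So r8c3=8.
Step 24. [r8c9∈{6}] r8c9's peers cover all but 6. So r8c9=6.
Step 25. [r1c6∈{2}] r1c6's peers cover all but 2 ⇒ r1c6=2.
Step 26. [r8c2∈{3}] r8c2 is down to just 3 ⇒ r8c2=3.
Step 27. [r3c7∈{1}] r3c7 has the single candidate 1. So r3c7=1.
Step 28. [r7c4∈{4}] nothing but 4 survives at r7c4, so r7c4=4.
Step 29. [r4c5∈{9}] r4c5 is down to just 9 ⇒ r4c5=9.
Step 30. [r7c1∈{2}] nothing but 2 survives at r7c1 ⇒ r7c1=2.
Step 31. [r6c9∈{3}] r6c9 is down to just 3, so r6c9=3.
Step 32. [r1c2∈{8}] nothing but 8 survives at r1c2. So r1c2=8.
Step 33. [r5c7∈{7}] r5c7 is down to just 7, so r5c7=7.
Step 34. [r1c5∈{5}] r1c5 has the single candidate 5 ⇒ r1c5=5.
Step 35. [r7c2∈{6}] r7c2 is down to just 6. So r7c2=6.
Step 36. [r8c6∈{9}] r8c6 is down to just 9, so r8c6=9.
Step 37. [r2c2∈{7}] r2c2's peers cover all but 7, so r2c2=7.
Step 38. [r2c9∈{9}] r2c9 is down to just 9. So r2c9=9.
Step 39. [r9c1∈{7}] nothing but 7 survives at r9c1. So r9c1=7.
Step 40. [r1c7∈{4}] r1c7 is down to just 4 ⇒ r1c7=4.
Step 41. [r9c3∈{9}] r9c3 has the single candidate 9. So r9c3=9.
Step 42. [r2c6∈{6}] nothing but 6 survives at r2c6. So r2c6=6.
Step 43. [r4c7∈{2}] r4c7's peers cover all but 2. So r4c7=2.
Step 44. [r7c9∈{1}] nothing but 1 survives at r7c9, so r7c9=1.
Step 45. [r1c8∈{3}] r1c8's peers cover all but 3. So r1c8=3.
Step 46. [r6c3∈{4}] r6c3's peers cover all but 4 ⇒ r6c3=4.
Step 47. [r6c5∈{7}] only 7 remains possible at r6c5 ⇒ r6c5=7.

Answer: 6 8 1 9 5 2 4 3 7 / 4 7 2 3 1 6 8 5 9 / 5 9 3 8 4 7 1 6 2 / 3 1 7 6 9 4 2 8 5 / 9 2 6 5 3 8 7 1 4 / 8 5 4 2 7 1 6 9 3 / 2 6 5 4 8 3 9 7 1 / 1 3 8 7 2 9 5 4 6 / 7 4 9 1 6 5 3 2 8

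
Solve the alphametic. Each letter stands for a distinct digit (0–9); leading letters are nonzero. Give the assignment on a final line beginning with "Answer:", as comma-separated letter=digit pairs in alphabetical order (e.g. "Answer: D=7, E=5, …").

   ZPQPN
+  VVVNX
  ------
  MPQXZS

Step 1. [col 1: N + X ≡ S (mod 10)] column 1 (N + X ≡ S (mod 10), carry-in 0) doesn't pin X yet; pick X=8 and continue, so X=8.
Step 2. [M] the sum has 6 digits but both addends have 5; that extra leading digit M is the final carry, namely 1. So M=1.
Step 3. [col 1: N + X ≡ S (mod 10)] several values work for N in column 1 (N + X ≡ S (mod 10), carry-in 0); try N=6 ⇒ N=6.
Step 4. [col 1: N + X ≡ S (mod 10)] column 1 reads N+X+carry(0)=S with N=6, X=8; with digits 1,6,8 already taken and all letters distinct, the only value for S is 4, so S=4.
Step 5. [col 2: P + N ≡ Z (mod 10)] column 2 (P + N ≡ Z (mod 10), carry-in 1) doesn't pin P yet; pick P=2 and continue ⇒ P=2.
Step 6. [col 2: P + N ≡ Z (mod 10)] in column 2 we have P+N≡Z with carry-in 1; given P=2, N=6 and digits 1,2,4,6,8 already taken and all letters distinct, that pins Z to 9 ⇒ Z=9.
Step 7. [col 3: Q + V ≡ X (mod 10)] several values work for Q in column 3 (Q + V ≡ X (mod 10), carry-in 0); try Q=5, so Q=5.
Step 8. [col 3: Q + V ≡ X (mod 10)] column 3 reads Q+V+carry(0)=X with Q=5, X=8; with digits 1,2,4,5,6,8,9 already taken and all letters distinct, the only value for V is 3. So V=3.

Answer: M=1, N=6, P=2, Q=5, S=4, V=3, X=8, Z=9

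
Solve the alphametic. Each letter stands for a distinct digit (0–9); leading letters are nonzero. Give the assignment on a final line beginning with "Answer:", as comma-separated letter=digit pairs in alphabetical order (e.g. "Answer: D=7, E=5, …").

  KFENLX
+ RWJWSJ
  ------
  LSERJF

Step 1. [col 1: X + J ≡ F (mod 10)] column 1 (X + J ≡ F (mod 10), carry-in 0) doesn't pin J yet; pick J=9 and continue, so J=9.
Step 2. [col 1: X + J ≡ F (mod 10)] no forcing yet in column 1 (carry-in 0); X=3 is free and consistent — try it, so X=3.
Step 3. [col 1: X + J ≡ F (mod 10)] from column 1 (X=3, J=9, carry-in 0, digits 3,9 already taken and all letters distinct): F must equal 2. So F=2.
Step 4. [col 2: L + S ≡ J (mod 10)] no forcing yet in column 2 (carry-in 1); S=0 is free and consistent — try it ⇒ S=0.
Step 5. [col 2: L + S ≡ J (mod 10)] from column 2 (S=0, J=9, carry-in 1, digits 0,2,3,9 already taken and all letters distinct): L must equal 8 ⇒ L=8.
Step 6. [col 3: N + W ≡ R (mod 10)] no forcing yet in column 3 (carry-in 0); W=7 is free and consistent — try it. So W=7.
Step 7. [col 3: N + W ≡ R (mod 10)] in column 3 we have N+W≡R with carry-in 0; given W=7 and digits 0,2,3,7,8,9 already taken and all letters distinct, that pins N to 4 ⇒ N=4.
Step 8. [col 3: N + W ≡ R (mod 10)] column 3: given N=4, W=7, carry-in 0, and digits 0,2,3,4,7,8,9 already taken and all letters distinct, N+W≡R (mod 10) forces R=1 ⇒ R=1.
Step 9. [col 4: E + J ≡ E (mod 10)] no forcing yet in column 4 (carry-in 1); E=5 is free and consistent — try it ⇒ E=5.
Step 10. [col 6: K + R ≡ L (mod 10)] from column 6 (R=1, L=8, carry-in 1, digits 0,1,2,3,4,5,7,8,9 already taken and all letters distinct): K must equal 6 ⇒ K=6.

Answer: E=5, F=2, J=9, K=6, L=8, N=4, R=1, S=0, W=7, X=3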